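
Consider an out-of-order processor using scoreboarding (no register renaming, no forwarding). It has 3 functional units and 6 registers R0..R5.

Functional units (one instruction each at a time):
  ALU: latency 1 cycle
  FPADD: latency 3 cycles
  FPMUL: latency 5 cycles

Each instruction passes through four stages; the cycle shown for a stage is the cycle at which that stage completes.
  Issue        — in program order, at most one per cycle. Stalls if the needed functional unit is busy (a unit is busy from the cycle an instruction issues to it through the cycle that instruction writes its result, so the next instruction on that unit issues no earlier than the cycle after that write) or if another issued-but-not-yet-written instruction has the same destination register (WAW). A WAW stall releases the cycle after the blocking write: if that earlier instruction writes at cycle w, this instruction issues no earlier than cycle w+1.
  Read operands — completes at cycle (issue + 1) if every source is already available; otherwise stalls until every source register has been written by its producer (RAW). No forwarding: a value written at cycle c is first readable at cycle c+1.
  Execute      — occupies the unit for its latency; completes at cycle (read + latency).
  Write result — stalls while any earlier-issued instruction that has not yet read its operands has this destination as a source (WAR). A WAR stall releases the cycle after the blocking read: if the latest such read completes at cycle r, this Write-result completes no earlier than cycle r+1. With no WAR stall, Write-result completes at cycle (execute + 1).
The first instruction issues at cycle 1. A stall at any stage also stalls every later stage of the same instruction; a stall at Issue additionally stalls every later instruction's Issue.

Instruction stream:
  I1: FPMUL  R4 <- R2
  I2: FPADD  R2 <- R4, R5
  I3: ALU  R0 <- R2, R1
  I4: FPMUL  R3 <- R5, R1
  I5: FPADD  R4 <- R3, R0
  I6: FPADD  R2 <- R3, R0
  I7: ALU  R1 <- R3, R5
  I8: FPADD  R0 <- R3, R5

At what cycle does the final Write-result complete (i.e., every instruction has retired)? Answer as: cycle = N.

cycle = 33

t=1  I1 issues→FPMUL
t=2  I1 reads, I2 issues→FPADD
t=3  I3 issues→ALU
t=7  I1 exec-done
t=8  I1 writes R4
t=9  I2 reads, I4 issues→FPMUL
t=10  I4 reads
t=12  I2 exec-done
t=13  I2 writes R2
t=14  I3 reads, I5 issues→FPADD
t=15  I3 exec-done, I4 exec-done
t=16  I3 writes R0, I4 writes R3
t=17  I5 reads
t=20  I5 exec-done
t=21  I5 writes R4
t=22  I6 issues→FPADD
t=23  I6 reads, I7 issues→ALU
t=24  I7 reads
t=25  I7 exec-done
t=26  I6 exec-done, I7 writes R1
t=27  I6 writes R2
t=28  I8 issues→FPADD
t=29  I8 reads
t=32  I8 exec-done
t=33  I8 writes R0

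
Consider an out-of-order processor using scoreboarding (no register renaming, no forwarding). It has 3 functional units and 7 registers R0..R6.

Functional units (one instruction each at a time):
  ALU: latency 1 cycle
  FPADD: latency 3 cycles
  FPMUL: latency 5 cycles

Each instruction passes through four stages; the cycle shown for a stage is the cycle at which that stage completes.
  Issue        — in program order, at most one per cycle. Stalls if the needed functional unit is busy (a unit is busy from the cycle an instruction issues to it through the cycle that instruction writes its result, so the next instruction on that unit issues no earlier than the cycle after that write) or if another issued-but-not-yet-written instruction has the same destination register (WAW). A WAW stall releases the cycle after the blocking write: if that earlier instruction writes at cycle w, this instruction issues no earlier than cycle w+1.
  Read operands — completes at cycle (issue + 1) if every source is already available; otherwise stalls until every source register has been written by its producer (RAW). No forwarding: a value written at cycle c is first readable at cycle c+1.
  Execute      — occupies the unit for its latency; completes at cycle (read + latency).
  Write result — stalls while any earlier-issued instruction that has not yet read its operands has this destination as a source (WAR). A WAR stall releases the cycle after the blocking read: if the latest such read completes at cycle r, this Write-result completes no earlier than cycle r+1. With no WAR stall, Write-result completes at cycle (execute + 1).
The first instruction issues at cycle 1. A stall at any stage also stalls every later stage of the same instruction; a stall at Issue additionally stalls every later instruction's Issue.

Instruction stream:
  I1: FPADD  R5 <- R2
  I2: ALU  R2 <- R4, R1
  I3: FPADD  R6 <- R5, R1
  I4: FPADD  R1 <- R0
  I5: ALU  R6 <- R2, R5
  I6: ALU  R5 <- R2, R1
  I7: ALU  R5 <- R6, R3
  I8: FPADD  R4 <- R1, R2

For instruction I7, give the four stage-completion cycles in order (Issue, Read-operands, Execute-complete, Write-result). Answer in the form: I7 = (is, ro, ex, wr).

[1] I1 dispatched to FPADD
[2] I1 operands ready, I2 dispatched to ALU
[3] I2 operands ready
[4] I2 complete
[5] I1 complete, R2←I2
[6] R5←I1
[7] I3 dispatched to FPADD
[8] I3 operands ready
[11] I3 complete
[12] R6←I3
[13] I4 dispatched to FPADD
[14] I4 operands ready, I5 dispatched to ALU
[15] I5 operands ready
[16] I5 complete
[17] I4 complete, R6←I5
[18] R1←I4, I6 dispatched to ALU
[19] I6 operands ready
[20] I6 complete
[21] R5←I6
[22] I7 dispatched to ALU
[23] I7 operands ready, I8 dispatched to FPADD
[24] I7 complete, I8 operands ready
[25] R5←I7
[27] I8 complete
[28] R4←I8

I7 = (22, 23, 24, 25)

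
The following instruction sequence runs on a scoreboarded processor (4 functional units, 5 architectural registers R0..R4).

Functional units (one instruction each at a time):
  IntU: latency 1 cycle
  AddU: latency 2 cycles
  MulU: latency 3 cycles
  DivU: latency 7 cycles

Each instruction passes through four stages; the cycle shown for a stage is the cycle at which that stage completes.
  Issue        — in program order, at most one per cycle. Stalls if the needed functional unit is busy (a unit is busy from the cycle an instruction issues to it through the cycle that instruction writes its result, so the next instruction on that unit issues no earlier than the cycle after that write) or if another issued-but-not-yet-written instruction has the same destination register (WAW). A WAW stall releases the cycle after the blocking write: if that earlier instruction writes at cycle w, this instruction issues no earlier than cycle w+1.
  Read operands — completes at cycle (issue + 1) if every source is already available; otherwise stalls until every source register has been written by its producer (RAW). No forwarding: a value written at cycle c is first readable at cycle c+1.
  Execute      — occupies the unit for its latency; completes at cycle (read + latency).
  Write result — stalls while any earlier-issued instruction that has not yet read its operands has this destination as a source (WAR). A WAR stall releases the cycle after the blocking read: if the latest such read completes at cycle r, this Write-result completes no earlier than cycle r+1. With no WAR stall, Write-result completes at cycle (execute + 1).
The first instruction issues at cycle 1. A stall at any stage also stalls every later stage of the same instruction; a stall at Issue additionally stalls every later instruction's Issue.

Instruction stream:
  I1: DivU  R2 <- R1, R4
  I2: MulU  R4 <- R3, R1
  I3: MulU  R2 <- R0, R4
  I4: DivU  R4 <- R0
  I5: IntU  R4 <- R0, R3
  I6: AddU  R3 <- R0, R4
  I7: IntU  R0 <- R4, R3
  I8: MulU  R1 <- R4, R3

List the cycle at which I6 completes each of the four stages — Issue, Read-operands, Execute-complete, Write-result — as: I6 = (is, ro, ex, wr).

I1: IS=1 RO=2 EX=9 WR=10
I2: IS=2 RO=3 EX=6 WR=7
I3: IS=11 RO=12 EX=15 WR=16  [WAW R2: wait I1 write@10]
I4: IS=12 RO=13 EX=20 WR=21
I5: IS=22 RO=23 EX=24 WR=25  [WAW R4: wait I4 write@21]
I6: IS=23 RO=26 EX=28 WR=29  [RAW R4: wait I5 write@25]
I7: IS=26 RO=30 EX=31 WR=32  [struct: IntU busy until I5 writes@25; RAW R3: wait I6 write@29]
I8: IS=27 RO=30 EX=33 WR=34  [RAW R3: wait I6 write@29]

I6 = (23, 26, 28, 29)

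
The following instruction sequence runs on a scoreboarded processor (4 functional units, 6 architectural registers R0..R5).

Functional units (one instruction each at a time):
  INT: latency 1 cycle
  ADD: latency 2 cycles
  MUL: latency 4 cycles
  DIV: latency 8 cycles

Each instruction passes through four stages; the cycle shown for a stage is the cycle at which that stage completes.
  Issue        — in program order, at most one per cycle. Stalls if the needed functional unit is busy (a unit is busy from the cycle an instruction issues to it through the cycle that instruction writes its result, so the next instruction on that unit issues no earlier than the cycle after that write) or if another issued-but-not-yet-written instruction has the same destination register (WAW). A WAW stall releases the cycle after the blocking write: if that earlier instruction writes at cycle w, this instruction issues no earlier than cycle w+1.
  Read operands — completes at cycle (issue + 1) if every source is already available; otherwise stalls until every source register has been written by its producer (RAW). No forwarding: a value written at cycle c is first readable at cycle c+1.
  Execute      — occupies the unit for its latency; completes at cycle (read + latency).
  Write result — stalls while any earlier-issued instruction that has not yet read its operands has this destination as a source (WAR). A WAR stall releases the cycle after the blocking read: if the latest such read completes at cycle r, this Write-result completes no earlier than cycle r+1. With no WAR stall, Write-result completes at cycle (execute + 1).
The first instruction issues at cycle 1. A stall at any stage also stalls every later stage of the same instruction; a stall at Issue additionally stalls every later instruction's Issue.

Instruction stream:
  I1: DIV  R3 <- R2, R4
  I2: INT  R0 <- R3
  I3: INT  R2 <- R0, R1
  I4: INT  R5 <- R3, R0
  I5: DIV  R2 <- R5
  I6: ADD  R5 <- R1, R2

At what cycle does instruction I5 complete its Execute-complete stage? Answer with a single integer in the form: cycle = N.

cycle = 31

I1: IS=1 RO=2 EX=10 WR=11
I2: IS=2 RO=12 EX=13 WR=14  [RAW R3: wait I1 write@11]
I3: IS=15 RO=16 EX=17 WR=18  [struct: INT busy until I2 writes@14]
I4: IS=19 RO=20 EX=21 WR=22  [struct: INT busy until I3 writes@18]
I5: IS=20 RO=23 EX=31 WR=32  [RAW R5: wait I4 write@22]
I6: IS=23 RO=33 EX=35 WR=36  [WAW R5: wait I4 write@22; RAW R2: wait I5 write@32]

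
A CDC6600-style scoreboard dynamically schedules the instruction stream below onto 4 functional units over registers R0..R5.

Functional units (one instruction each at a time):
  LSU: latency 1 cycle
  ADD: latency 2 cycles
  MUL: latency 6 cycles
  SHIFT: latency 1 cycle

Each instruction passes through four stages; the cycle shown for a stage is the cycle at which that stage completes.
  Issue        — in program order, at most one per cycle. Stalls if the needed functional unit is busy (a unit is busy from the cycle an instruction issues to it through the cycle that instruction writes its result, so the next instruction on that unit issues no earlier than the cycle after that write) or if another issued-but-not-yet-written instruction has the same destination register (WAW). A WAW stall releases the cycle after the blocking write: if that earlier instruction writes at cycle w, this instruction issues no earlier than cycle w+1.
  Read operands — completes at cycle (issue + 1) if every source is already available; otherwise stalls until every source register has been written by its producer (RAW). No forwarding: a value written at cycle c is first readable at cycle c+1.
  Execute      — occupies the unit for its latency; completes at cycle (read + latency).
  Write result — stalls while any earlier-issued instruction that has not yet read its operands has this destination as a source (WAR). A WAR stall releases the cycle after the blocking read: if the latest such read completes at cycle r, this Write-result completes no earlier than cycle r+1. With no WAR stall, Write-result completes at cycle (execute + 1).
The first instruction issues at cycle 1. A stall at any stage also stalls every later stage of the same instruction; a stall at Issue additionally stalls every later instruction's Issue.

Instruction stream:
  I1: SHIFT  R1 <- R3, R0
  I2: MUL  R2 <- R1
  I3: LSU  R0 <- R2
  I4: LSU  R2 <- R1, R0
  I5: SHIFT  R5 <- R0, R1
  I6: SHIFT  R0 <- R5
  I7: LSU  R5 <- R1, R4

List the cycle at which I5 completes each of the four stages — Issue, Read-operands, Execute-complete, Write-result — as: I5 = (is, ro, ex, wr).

1) issue 1, read 2, done 3, write 4
2) issue 2, read 5, done 11, write 12  <RAW R1: wait I1 write@4>
3) issue 3, read 13, done 14, write 15  <RAW R2: wait I2 write@12>
4) issue 16, read 17, done 18, write 19  <struct: LSU busy until I3 writes@15>
5) issue 17, read 18, done 19, write 20
6) issue 21, read 22, done 23, write 24  <struct: SHIFT busy until I5 writes@20>
7) issue 22, read 23, done 24, write 25

I5 = (17, 18, 19, 20)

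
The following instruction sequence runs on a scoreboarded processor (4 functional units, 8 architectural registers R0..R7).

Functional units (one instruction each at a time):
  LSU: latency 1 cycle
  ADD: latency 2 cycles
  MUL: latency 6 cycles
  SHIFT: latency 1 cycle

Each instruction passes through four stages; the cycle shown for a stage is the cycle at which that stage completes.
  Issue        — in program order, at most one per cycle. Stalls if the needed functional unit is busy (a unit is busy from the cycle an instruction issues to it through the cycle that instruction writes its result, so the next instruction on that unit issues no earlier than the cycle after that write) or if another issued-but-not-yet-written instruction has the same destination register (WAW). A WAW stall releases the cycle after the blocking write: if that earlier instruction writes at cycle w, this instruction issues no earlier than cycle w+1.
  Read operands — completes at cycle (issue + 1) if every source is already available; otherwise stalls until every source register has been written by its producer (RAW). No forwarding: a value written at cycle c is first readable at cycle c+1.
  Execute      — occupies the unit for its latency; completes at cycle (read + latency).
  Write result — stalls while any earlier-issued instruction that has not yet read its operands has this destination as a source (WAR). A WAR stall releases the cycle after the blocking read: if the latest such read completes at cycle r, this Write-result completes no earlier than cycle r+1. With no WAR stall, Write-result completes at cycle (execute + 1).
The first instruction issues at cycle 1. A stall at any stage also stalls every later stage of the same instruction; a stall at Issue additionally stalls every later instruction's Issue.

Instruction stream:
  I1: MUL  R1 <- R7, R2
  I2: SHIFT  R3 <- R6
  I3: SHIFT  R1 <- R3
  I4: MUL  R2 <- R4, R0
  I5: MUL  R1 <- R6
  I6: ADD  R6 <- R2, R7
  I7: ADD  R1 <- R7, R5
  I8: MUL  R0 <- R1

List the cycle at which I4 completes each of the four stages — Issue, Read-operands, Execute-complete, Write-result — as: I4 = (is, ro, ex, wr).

cycle 1: I1 dispatched to MUL
cycle 2: I1 operands ready · I2 dispatched to SHIFT
cycle 3: I2 operands ready
cycle 4: I2 complete
cycle 5: R3←I2
cycle 8: I1 complete
cycle 9: R1←I1
cycle 10: I3 dispatched to SHIFT
cycle 11: I3 operands ready · I4 dispatched to MUL
cycle 12: I3 complete · I4 operands ready
cycle 13: R1←I3
cycle 18: I4 complete
cycle 19: R2←I4
cycle 20: I5 dispatched to MUL
cycle 21: I5 operands ready · I6 dispatched to ADD
cycle 22: I6 operands ready
cycle 24: I6 complete
cycle 25: R6←I6
cycle 27: I5 complete
cycle 28: R1←I5
cycle 29: I7 dispatched to ADD
cycle 30: I7 operands ready · I8 dispatched to MUL
cycle 32: I7 complete
cycle 33: R1←I7
cycle 34: I8 operands ready
cycle 40: I8 complete
cycle 41: R0←I8

I4 = (11, 12, 18, 19)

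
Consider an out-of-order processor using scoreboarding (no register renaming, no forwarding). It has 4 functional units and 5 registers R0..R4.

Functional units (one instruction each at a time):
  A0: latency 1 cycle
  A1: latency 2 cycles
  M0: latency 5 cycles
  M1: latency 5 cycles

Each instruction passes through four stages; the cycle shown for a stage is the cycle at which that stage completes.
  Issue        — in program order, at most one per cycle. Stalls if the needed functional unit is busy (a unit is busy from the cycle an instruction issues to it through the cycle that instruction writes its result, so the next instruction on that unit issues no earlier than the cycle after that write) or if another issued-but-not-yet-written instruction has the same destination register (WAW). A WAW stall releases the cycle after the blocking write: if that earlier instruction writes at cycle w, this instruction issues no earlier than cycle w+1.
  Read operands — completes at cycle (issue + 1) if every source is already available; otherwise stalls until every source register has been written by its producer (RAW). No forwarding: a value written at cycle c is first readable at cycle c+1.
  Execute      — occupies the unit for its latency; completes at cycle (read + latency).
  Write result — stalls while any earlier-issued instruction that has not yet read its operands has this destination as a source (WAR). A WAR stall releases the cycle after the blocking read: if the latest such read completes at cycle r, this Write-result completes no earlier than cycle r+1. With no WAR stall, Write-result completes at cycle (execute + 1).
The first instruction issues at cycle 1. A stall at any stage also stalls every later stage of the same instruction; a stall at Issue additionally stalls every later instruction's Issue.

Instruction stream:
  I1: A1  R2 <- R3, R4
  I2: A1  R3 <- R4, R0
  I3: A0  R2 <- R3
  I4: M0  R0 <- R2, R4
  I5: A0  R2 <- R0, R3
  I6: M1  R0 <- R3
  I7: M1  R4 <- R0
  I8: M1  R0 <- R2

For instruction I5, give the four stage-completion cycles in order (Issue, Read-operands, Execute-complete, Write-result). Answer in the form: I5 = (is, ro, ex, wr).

c1: I1 issues→A1
c2: I1 reads
c4: I1 exec-done
c5: I1 writes R2
c6: I2 issues→A1
c7: I2 reads · I3 issues→A0
c8: I4 issues→M0
c9: I2 exec-done
c10: I2 writes R3
c11: I3 reads
c12: I3 exec-done
c13: I3 writes R2
c14: I4 reads · I5 issues→A0
c19: I4 exec-done
c20: I4 writes R0
c21: I5 reads · I6 issues→M1
c22: I5 exec-done · I6 reads
c23: I5 writes R2
c27: I6 exec-done
c28: I6 writes R0
c29: I7 issues→M1
c30: I7 reads
c35: I7 exec-done
c36: I7 writes R4
c37: I8 issues→M1
c38: I8 reads
c43: I8 exec-done
c44: I8 writes R0

I5 = (14, 21, 22, 23)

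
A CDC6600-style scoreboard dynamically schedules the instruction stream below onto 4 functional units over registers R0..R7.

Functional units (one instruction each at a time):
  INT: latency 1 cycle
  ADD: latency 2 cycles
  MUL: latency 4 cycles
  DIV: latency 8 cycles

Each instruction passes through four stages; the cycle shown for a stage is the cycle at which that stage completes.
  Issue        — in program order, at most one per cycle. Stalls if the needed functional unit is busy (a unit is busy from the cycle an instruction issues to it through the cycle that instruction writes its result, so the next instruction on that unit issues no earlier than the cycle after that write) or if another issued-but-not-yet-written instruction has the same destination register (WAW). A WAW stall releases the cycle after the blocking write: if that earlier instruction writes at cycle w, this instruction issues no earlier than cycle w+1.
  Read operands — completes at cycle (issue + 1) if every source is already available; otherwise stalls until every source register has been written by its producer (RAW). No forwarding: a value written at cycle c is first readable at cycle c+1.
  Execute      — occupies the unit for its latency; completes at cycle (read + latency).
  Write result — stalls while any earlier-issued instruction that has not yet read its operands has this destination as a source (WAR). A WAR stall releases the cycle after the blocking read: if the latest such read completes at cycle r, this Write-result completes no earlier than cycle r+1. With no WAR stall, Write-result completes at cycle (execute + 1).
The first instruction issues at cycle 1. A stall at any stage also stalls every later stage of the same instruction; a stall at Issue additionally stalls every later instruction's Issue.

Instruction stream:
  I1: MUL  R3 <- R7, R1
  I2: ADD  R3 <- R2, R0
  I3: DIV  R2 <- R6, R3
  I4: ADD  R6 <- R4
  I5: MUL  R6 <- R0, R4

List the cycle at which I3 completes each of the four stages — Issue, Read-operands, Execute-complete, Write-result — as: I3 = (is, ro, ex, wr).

I1: IS=1 RO=2 EX=6 WR=7
I2: IS=8 RO=9 EX=11 WR=12  [WAW R3: wait I1 write@7]
I3: IS=9 RO=13 EX=21 WR=22  [RAW R3: wait I2 write@12]
I4: IS=13 RO=14 EX=16 WR=17  [struct: ADD busy until I2 writes@12]
I5: IS=18 RO=19 EX=23 WR=24  [WAW R6: wait I4 write@17]

I3 = (9, 13, 21, 22)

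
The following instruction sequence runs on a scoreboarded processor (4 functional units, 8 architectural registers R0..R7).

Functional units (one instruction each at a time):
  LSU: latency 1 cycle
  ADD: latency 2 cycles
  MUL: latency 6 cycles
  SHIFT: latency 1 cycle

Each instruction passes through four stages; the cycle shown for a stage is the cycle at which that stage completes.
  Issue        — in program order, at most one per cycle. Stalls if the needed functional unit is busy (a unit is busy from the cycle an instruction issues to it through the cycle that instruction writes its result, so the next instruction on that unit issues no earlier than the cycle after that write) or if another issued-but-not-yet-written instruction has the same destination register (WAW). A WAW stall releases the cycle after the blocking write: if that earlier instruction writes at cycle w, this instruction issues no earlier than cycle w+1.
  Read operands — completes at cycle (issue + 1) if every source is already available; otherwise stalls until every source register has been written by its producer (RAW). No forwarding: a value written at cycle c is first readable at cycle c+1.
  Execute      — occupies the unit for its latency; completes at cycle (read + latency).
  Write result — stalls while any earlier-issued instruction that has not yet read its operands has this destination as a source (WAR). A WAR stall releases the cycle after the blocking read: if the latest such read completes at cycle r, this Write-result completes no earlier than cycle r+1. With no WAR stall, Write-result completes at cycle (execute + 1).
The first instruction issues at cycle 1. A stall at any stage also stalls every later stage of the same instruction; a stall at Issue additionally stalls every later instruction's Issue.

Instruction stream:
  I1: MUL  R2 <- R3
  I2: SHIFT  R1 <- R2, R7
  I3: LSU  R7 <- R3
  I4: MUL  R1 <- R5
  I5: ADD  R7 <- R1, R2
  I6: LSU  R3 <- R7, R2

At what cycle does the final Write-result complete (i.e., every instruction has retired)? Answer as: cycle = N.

I1 -> (1, 2, 8, 9)
I2 -> (2, 10, 11, 12)  // RAW R2: wait I1 write@9
I3 -> (3, 4, 5, 11)  // WAR R7: wait I2 read@10
I4 -> (13, 14, 20, 21)  // WAW R1: wait I2 write@12
I5 -> (14, 22, 24, 25)  // RAW R1: wait I4 write@21
I6 -> (15, 26, 27, 28)  // RAW R7: wait I5 write@25

cycle = 28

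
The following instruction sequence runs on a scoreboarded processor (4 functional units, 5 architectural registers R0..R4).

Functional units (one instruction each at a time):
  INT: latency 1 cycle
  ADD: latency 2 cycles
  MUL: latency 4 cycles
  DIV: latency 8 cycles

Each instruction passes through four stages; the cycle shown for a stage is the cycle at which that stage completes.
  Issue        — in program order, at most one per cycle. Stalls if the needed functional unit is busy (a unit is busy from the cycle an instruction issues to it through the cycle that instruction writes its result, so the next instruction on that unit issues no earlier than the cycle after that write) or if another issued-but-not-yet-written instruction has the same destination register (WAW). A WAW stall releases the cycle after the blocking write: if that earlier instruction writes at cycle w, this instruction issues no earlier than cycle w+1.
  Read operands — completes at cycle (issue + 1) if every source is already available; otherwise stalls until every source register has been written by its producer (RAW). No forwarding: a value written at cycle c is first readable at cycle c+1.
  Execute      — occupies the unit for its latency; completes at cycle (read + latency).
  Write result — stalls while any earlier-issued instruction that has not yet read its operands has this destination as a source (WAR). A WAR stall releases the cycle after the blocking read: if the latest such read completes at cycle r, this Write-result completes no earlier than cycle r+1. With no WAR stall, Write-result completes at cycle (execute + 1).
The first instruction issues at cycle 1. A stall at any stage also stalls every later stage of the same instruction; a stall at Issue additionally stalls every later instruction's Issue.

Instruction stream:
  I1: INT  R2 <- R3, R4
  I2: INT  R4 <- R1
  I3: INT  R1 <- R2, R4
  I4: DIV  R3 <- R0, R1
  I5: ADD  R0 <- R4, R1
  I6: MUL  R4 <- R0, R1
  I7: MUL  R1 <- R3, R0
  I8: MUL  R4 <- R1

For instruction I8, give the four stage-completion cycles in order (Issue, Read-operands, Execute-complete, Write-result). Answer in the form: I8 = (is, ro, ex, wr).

I8 = (30, 31, 35, 36)

cycle 1: I1→INT
cycle 2: I1 RO
cycle 3: I1 EX
cycle 4: I1 WR R2
cycle 5: I2→INT
cycle 6: I2 RO
cycle 7: I2 EX
cycle 8: I2 WR R4
cycle 9: I3→INT
cycle 10: I3 RO; I4→DIV
cycle 11: I3 EX; I5→ADD
cycle 12: I3 WR R1; I6→MUL
cycle 13: I4 RO; I5 RO
cycle 15: I5 EX
cycle 16: I5 WR R0
cycle 17: I6 RO
cycle 21: I4 EX; I6 EX
cycle 22: I4 WR R3; I6 WR R4
cycle 23: I7→MUL
cycle 24: I7 RO
cycle 28: I7 EX
cycle 29: I7 WR R1
cycle 30: I8→MUL
cycle 31: I8 RO
cycle 35: I8 EX
cycle 36: I8 WR R4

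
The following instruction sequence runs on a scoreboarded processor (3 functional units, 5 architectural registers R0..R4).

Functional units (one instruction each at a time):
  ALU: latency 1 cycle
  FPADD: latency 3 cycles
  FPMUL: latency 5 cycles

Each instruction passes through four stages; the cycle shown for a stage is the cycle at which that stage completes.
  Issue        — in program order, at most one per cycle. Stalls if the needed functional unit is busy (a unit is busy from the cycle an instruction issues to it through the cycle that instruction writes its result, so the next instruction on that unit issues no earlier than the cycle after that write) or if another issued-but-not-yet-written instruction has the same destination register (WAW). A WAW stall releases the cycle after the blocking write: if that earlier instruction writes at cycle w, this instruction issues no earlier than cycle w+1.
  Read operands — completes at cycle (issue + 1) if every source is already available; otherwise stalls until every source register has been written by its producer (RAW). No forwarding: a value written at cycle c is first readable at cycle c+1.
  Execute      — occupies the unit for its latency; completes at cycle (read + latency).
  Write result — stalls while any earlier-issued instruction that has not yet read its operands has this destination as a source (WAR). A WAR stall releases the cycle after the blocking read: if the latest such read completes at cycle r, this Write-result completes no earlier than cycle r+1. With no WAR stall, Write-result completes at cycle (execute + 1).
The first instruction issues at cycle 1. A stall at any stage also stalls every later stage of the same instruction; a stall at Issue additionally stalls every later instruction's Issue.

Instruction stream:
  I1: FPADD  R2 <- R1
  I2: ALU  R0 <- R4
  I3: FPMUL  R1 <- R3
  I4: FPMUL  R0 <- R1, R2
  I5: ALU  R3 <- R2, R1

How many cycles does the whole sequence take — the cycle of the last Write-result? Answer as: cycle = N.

cycle = 18

c1: issue I1 (FPADD)
c2: I1 read-ops, issue I2 (ALU)
c3: I2 read-ops, issue I3 (FPMUL)
c4: I2 finished on ALU, I3 read-ops
c5: I1 finished on FPADD, I2→R0
c6: I1→R2
c9: I3 finished on FPMUL
c10: I3→R1
c11: issue I4 (FPMUL)
c12: I4 read-ops, issue I5 (ALU)
c13: I5 read-ops
c14: I5 finished on ALU
c15: I5→R3
c17: I4 finished on FPMUL
c18: I4→R0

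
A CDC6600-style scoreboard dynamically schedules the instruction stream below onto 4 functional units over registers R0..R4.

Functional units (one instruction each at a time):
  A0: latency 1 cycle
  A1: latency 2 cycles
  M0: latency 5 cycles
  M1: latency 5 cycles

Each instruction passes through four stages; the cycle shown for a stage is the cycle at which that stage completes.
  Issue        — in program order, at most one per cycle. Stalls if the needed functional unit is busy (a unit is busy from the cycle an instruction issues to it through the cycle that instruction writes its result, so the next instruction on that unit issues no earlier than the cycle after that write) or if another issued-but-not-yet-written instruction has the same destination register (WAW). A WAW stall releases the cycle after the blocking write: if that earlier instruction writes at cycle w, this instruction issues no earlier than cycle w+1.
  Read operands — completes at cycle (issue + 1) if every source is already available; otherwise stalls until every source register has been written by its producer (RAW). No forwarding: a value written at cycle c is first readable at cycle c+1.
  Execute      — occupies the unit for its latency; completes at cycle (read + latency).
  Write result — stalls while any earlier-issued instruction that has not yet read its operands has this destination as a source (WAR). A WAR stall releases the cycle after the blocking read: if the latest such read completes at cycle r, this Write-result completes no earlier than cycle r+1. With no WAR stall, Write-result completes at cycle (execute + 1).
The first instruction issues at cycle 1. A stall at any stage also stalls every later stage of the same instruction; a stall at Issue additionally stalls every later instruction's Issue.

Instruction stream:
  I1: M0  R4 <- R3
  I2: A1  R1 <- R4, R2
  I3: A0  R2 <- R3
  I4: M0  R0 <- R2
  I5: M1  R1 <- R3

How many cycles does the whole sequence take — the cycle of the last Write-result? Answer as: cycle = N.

cycle = 20

[1] I1→M0
[2] I1 RO | I2→A1
[3] I3→A0
[4] I3 RO
[5] I3 EX
[7] I1 EX
[8] I1 WR R4
[9] I2 RO | I4→M0
[10] I3 WR R2
[11] I2 EX | I4 RO
[12] I2 WR R1
[13] I5→M1
[14] I5 RO
[16] I4 EX
[17] I4 WR R0
[19] I5 EX
[20] I5 WR R1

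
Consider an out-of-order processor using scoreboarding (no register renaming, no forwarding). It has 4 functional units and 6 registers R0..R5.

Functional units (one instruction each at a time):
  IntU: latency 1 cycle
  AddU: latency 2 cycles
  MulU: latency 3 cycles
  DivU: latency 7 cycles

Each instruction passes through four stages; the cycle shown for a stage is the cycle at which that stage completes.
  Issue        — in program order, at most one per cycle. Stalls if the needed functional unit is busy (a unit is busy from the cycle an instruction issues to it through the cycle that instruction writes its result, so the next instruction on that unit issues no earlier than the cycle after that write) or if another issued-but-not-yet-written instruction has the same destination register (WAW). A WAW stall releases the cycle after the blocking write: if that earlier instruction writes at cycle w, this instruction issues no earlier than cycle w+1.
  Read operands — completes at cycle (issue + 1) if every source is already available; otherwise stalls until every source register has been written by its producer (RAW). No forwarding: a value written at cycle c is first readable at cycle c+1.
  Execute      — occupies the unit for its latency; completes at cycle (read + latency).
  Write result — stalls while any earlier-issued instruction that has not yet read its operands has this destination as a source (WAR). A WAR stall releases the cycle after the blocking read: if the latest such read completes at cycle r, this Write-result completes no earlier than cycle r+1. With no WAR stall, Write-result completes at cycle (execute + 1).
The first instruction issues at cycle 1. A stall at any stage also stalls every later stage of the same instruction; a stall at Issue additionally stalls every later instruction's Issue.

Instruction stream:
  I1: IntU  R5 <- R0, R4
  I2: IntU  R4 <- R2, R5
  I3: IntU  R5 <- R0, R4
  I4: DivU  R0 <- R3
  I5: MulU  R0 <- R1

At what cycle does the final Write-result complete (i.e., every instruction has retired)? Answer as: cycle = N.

cycle = 25

  I1 | 1 | 2 | 3 | 4
  I2 | 5 | 6 | 7 | 8   struct: IntU busy until I1 writes@4
  I3 | 9 | 10 | 11 | 12   struct: IntU busy until I2 writes@8
  I4 | 10 | 11 | 18 | 19
  I5 | 20 | 21 | 24 | 25   WAW R0: wait I4 write@19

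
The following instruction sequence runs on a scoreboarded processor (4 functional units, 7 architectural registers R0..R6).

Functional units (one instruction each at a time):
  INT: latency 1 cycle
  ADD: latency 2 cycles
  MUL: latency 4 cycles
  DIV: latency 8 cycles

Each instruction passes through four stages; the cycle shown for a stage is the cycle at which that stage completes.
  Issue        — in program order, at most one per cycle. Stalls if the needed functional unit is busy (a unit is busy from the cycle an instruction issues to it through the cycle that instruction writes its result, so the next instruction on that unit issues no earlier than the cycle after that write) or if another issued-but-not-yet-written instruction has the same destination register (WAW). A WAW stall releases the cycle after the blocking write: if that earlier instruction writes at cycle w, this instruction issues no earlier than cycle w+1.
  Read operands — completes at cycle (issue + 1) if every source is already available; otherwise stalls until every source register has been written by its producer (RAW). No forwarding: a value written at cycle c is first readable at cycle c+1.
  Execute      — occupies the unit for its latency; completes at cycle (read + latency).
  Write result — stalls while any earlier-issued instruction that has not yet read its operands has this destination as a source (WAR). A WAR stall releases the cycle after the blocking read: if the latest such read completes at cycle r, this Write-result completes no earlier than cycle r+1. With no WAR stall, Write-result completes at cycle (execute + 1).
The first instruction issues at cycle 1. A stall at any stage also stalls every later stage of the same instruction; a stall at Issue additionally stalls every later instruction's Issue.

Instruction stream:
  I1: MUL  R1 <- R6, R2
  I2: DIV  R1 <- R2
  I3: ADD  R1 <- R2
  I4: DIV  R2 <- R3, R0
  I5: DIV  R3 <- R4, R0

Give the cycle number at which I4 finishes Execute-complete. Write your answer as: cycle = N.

cycle = 29

[1] I1→MUL
[2] I1 RO
[6] I1 EX
[7] I1 WR R1
[8] I2→DIV
[9] I2 RO
[17] I2 EX
[18] I2 WR R1
[19] I3→ADD
[20] I3 RO · I4→DIV
[21] I4 RO
[22] I3 EX
[23] I3 WR R1
[29] I4 EX
[30] I4 WR R2
[31] I5→DIV
[32] I5 RO
[40] I5 EX
[41] I5 WR R3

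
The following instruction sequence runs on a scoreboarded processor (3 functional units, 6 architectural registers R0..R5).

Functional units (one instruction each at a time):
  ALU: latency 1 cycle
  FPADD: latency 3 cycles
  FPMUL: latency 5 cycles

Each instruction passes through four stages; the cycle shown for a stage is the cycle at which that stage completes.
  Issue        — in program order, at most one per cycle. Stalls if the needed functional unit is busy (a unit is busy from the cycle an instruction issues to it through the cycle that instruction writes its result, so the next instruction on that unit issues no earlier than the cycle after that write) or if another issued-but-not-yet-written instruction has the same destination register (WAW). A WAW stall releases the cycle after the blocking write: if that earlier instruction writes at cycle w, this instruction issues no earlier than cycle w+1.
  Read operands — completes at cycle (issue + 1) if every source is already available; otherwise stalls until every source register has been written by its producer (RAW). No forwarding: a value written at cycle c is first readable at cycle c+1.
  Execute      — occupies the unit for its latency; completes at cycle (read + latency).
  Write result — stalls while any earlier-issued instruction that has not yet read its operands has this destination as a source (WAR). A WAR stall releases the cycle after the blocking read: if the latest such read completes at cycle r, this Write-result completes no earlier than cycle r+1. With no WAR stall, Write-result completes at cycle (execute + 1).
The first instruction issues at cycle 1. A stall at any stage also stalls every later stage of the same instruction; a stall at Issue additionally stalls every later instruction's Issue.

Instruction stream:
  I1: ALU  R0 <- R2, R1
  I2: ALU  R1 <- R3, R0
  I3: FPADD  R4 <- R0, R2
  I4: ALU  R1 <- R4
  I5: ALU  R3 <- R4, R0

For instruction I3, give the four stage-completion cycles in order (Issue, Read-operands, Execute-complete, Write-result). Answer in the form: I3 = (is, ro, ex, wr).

I1  is:1  ro:2  ex:3  wr:4
I2  is:5  ro:6  ex:7  wr:8  — struct: ALU busy until I1 writes@4
I3  is:6  ro:7  ex:10  wr:11
I4  is:9  ro:12  ex:13  wr:14  — struct: ALU busy until I2 writes@8, RAW R4: wait I3 write@11
I5  is:15  ro:16  ex:17  wr:18  — struct: ALU busy until I4 writes@14

I3 = (6, 7, 10, 11)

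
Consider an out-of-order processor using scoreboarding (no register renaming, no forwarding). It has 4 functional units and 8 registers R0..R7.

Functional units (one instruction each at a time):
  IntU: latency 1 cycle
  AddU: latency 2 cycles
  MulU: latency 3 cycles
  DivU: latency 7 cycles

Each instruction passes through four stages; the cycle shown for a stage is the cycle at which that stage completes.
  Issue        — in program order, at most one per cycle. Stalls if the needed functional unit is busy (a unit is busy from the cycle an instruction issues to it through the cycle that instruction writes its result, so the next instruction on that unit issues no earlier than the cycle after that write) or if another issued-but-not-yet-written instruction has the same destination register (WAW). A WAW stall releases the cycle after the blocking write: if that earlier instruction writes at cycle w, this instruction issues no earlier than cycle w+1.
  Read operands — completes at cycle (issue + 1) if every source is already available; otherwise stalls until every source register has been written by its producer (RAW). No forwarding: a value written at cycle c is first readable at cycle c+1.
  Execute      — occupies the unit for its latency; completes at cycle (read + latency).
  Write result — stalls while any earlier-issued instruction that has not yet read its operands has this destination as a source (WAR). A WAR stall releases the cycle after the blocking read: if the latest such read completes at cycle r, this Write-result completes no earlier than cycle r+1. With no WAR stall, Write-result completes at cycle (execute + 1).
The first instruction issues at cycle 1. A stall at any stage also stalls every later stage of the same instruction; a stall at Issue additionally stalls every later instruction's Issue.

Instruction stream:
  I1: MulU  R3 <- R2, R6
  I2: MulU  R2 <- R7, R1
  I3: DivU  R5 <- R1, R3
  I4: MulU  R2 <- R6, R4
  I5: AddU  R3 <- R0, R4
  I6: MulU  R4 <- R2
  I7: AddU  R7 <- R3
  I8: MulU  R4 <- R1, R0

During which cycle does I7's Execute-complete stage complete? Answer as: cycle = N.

cycle = 23

  I1 | 1 | 2 | 5 | 6
  I2 | 7 | 8 | 11 | 12   struct: MulU busy until I1 writes@6
  I3 | 8 | 9 | 16 | 17
  I4 | 13 | 14 | 17 | 18   struct: MulU busy until I2 writes@12
  I5 | 14 | 15 | 17 | 18
  I6 | 19 | 20 | 23 | 24   struct: MulU busy until I4 writes@18
  I7 | 20 | 21 | 23 | 24
  I8 | 25 | 26 | 29 | 30   struct: MulU busy until I6 writes@24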